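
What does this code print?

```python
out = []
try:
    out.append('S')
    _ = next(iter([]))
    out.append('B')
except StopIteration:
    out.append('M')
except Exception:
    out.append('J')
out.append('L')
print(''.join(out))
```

Execution trace: 'S' (try body) → 'M' (except StopIteration) → 'L' (after the try/except). Output: SML

Answer: SML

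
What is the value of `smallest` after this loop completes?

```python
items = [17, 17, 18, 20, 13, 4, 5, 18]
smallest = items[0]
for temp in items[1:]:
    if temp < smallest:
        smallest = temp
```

Minimum of [17, 17, 18, 20, 13, 4, 5, 18]
`smallest` takes the values: 17 → 13 → 4

Answer: 4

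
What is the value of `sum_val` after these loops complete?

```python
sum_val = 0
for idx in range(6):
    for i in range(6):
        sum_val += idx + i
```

Sum of all idx+i for idx,i in 6x6
`sum_val` takes the values: 0 → 1 → 3 → 6 → 10 → 15 → 16 → 18 → 21 → 25 → 30 → 36 → 38 → 41 → 45 → 50 → 56 → 63 → 66 → 70 → 75 → 81 → 88 → 96 → 100 → 105 → 111 → 118 → 126 → 135 → 140 → 146 → 153 → 161 → 170 → 180

Answer: 180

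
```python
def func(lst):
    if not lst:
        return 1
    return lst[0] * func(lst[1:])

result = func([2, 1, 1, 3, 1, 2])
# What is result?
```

Product over [2, 1, 1, 3, 1, 2] = 2 * 1 * 1 * 3 * 1 * 2 = 12

Answer: 12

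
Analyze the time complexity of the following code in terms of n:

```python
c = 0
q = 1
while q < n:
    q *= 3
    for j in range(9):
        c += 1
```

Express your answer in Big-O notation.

Each loop level contributes: log n × 1. Multiplying the contributions gives O(log n).

Answer: O(log n)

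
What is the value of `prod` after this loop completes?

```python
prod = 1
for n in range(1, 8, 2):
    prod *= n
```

Product of 1, 3, 5, ... up to 7
`prod` takes the values: 1 → 3 → 15 → 105

Answer: 105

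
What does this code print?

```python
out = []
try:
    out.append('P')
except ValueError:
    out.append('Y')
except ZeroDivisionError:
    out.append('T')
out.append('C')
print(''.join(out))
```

Execution trace: 'P' (try body, no exception) → 'C' (after the try/except). Output: PC

Answer: PC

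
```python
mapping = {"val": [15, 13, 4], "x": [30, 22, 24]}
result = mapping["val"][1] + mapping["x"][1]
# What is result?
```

Trace:
`mapping = {"val": [15, 13, 4], "x": [30, 22, 24]}` → mapping = {'val': [15, 13, 4], 'x': [30, 22, 24]}
`result = mapping["val"][1] + mapping["x"][1]` → result = 35
So result = 35

Answer: 35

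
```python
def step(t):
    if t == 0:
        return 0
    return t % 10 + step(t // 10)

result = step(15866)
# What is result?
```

Sum of digits of 15866: 6 + 6 + 8 + 5 + 1 = 26

Answer: 26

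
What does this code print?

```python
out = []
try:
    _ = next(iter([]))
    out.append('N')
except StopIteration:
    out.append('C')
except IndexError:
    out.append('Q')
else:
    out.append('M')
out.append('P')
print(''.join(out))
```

Execution trace: 'C' (except StopIteration) → 'P' (after the try/except). Output: CP

Answer: CP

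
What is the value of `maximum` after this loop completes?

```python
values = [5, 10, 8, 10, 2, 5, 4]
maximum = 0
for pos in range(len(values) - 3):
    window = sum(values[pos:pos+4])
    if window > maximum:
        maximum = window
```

Max sum of 4-element window in [5, 10, 8, 10, 2, 5, 4]
`maximum` takes the values: 0 → 33

Answer: 33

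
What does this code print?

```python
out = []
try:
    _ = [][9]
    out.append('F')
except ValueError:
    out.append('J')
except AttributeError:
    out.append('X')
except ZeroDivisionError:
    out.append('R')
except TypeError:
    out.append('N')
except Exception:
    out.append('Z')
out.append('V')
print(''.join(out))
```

Execution trace: 'Z' (except Exception) → 'V' (after the try/except). Output: ZV

Answer: ZV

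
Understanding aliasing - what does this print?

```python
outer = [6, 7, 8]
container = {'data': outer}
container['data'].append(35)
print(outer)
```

Key concept: dict holds reference to list.
Step by step:
`outer = [6, 7, 8]` → outer = [6, 7, 8]
`container = {'data': outer}` → container = {'data': [6, 7, 8]}
`container['data'].append(35)` → outer = [6, 7, 8, 35]; container = {'data': [6, 7, 8, 35]}
`print(outer)` → prints [6, 7, 8, 35]

Answer: [6, 7, 8, 35]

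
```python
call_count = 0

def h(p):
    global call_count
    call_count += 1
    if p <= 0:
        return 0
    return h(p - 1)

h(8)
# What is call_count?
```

Linear recursion stepping by 1: 9 calls from p=8 down to ≤0.

Answer: 9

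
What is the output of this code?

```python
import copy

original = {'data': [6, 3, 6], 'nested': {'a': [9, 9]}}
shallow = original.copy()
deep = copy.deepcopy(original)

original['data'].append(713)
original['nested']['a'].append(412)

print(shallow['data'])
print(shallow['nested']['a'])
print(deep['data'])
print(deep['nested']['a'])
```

Key concept: comparing shallow vs deep copy.
Step by step:
`original = {'data': [6, 3, 6], 'nested': {'a': [9, 9]}}` → original = {'data': [6, 3, 6], 'nested': {'a': [9, 9]}}
`shallow = original.copy()` → shallow = {'data': [6, 3, 6], 'nested': {'a': [9, 9]}}
`deep = copy.deepcopy(original)` → deep = {'data': [6, 3, 6], 'nested': {'a': [9, 9]}}
`original['data'].append(713)` → original = {'data': [6, 3, 6, 713], 'nested': {'a': [9, 9]}}; shallow = {'data': [6, 3, 6, 713], 'nested': {'a': [9, 9]}}
`original['nested']['a'].append(412)` → original = {'data': [6, 3, 6, 713], 'nested': {'a': [9, 9, 412]}}; shallow = {'data': [6, 3, 6, 713], 'nested': {'a': [9, 9, 412]}}
`print(shallow['data'])` → prints [6, 3, 6, 713]
`print(shallow['nested']['a'])` → prints [9, 9, 412]
`print(deep['data'])` → prints [6, 3, 6]
`print(deep['nested']['a'])` → prints [9, 9]

Answer:
[6, 3, 6, 713]
[9, 9, 412]
[6, 3, 6]
[9, 9]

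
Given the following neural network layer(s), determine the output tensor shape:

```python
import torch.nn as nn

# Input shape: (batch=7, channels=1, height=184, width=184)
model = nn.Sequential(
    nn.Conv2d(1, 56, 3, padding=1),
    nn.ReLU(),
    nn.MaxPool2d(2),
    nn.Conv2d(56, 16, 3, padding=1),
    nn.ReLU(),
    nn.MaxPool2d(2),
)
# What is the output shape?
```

Input: (7, 1, 184, 184) -> after first Conv2d: (7, 56, 184, 184) -> after first MaxPool2d: (7, 56, 92, 92) -> after second Conv2d: (7, 16, 92, 92) -> Output: (7, 16, 46, 46)

Answer: (7, 16, 46, 46)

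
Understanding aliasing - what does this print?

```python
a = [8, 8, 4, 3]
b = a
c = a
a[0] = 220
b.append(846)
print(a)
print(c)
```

Key concept: multiple aliases.
Step by step:
`a = [8, 8, 4, 3]` → a = [8, 8, 4, 3]
`b = a` → b = [8, 8, 4, 3] (same object as a)
`c = a` → c = [8, 8, 4, 3] (same object as a, b)
`a[0] = 220` → a = [220, 8, 4, 3] (same object as b, c); b = [220, 8, 4, 3] (same object as a, c); c = [220, 8, 4, 3] (same object as a, b)
`b.append(846)` → a = [220, 8, 4, 3, 846] (same object as b, c); b = [220, 8, 4, 3, 846] (same object as a, c); c = [220, 8, 4, 3, 846] (same object as a, b)
`print(a)` → prints [220, 8, 4, 3, 846]
`print(c)` → prints [220, 8, 4, 3, 846]

Answer:
[220, 8, 4, 3, 846]
[220, 8, 4, 3, 846]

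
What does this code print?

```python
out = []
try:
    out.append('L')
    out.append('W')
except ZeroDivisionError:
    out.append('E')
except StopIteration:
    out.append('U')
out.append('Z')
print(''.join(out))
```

Execution trace: 'L' (try body) → 'W' (try body, no exception) → 'Z' (after the try/except). Output: LWZ

Answer: LWZ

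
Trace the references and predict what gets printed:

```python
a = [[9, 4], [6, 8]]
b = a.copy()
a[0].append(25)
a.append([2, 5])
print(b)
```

Key concept: shallow copy with nested lists.
Step by step:
`a = [[9, 4], [6, 8]]` → a = [[9, 4], [6, 8]]
`b = a.copy()` → b = [[9, 4], [6, 8]]
`a[0].append(25)` → a = [[9, 4, 25], [6, 8]]; b = [[9, 4, 25], [6, 8]]
`a.append([2, 5])` → a = [[9, 4, 25], [6, 8], [2, 5]]
`print(b)` → prints [[9, 4, 25], [6, 8]]

Answer: [[9, 4, 25], [6, 8]]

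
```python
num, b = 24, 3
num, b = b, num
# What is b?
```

Trace:
`num, b = 24, 3` → num = 24; b = 3
`num, b = b, num` → num = 3; b = 24
So b = 24

Answer: 24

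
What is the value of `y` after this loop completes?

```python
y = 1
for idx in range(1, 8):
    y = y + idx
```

Start at 1, add 1 through 7
`y` takes the values: 1 → 2 → 4 → 7 → 11 → 16 → 22 → 29

Answer: 29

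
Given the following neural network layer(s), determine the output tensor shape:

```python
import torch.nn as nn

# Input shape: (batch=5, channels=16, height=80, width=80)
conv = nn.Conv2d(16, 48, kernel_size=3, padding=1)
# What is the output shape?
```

Input: (5, 16, 80, 80) -> Output: (5, 48, 80, 80)

Answer: (5, 48, 80, 80)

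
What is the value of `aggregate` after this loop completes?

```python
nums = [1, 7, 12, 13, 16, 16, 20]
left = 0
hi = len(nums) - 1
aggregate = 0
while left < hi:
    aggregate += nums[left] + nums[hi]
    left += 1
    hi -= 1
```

Sum of pairs from ends
`aggregate` takes the values: 0 → 21 → 44 → 72

Answer: 72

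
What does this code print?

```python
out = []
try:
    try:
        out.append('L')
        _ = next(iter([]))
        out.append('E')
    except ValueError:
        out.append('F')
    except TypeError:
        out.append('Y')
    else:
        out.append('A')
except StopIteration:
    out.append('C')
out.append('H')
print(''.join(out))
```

Execution trace: 'L' (try body) → 'C' (outer except StopIteration) → 'H' (after the try/except). Output: LCH

Answer: LCH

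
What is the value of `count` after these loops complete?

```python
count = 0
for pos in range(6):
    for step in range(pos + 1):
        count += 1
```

Triangle: 1 + 2 + ... + 6
`count` takes the values: 0 → 1 → 2 → 3 → 4 → 5 → 6 → 7 → 8 → 9 → 10 → 11 → 12 → 13 → 14 → 15 → 16 → 17 → 18 → 19 → 20 → 21

Answer: 21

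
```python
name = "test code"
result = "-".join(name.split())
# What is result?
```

Trace:
`name = "test code"` → name = 'test code'
`result = "-".join(name.split())` → result = 'test-code'
So result = 'test-code'

Answer: 'test-code'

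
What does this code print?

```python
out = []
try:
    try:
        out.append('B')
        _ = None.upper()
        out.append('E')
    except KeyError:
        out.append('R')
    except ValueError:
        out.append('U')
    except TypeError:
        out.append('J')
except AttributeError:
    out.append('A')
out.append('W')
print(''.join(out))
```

Execution trace: 'B' (inner try body) → 'A' (outer except AttributeError) → 'W' (after the try/except). Output: BAW

Answer: BAW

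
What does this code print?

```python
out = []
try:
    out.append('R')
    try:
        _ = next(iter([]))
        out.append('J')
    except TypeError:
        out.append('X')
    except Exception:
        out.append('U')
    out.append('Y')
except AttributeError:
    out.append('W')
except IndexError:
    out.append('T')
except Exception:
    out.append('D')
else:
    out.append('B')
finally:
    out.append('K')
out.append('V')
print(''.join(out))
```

Execution trace: 'R' (try body) → 'U' (inner except Exception) → 'Y' (try body, no exception) → 'B' (else) → 'K' (finally) → 'V' (after the try/except). Output: RUYBKV

Answer: RUYBKV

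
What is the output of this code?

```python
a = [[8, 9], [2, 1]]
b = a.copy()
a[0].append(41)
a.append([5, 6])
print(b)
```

Key concept: shallow copy with nested lists.
Step by step:
`a = [[8, 9], [2, 1]]` → a = [[8, 9], [2, 1]]
`b = a.copy()` → b = [[8, 9], [2, 1]]
`a[0].append(41)` → a = [[8, 9, 41], [2, 1]]; b = [[8, 9, 41], [2, 1]]
`a.append([5, 6])` → a = [[8, 9, 41], [2, 1], [5, 6]]
`print(b)` → prints [[8, 9, 41], [2, 1]]

Answer: [[8, 9, 41], [2, 1]]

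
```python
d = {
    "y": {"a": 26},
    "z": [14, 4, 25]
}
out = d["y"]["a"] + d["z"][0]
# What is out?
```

Trace:
`d = { ...` → d = {'y': {'a': 26}, 'z': [14, 4, 25]}
`out = d["y"]["a"] + d["z"][0]` → out = 40
So out = 40

Answer: 40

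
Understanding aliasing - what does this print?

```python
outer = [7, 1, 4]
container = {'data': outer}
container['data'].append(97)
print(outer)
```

Key concept: dict holds reference to list.
Step by step:
`outer = [7, 1, 4]` → outer = [7, 1, 4]
`container = {'data': outer}` → container = {'data': [7, 1, 4]}
`container['data'].append(97)` → outer = [7, 1, 4, 97]; container = {'data': [7, 1, 4, 97]}
`print(outer)` → prints [7, 1, 4, 97]

Answer: [7, 1, 4, 97]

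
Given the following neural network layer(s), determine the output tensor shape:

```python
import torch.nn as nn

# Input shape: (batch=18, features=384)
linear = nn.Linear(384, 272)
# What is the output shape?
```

Input: (18, 384) -> Output: (18, 272)

Answer: (18, 272)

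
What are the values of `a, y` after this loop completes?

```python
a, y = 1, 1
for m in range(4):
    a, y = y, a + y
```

Fibonacci: after 4 iterations
`a, y` takes the values: (1, 1) → (1, 2) → (2, 3) → (3, 5) → (5, 8)

Answer: 5, 8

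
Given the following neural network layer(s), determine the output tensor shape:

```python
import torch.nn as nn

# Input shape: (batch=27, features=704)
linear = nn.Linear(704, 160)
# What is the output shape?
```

Input: (27, 704) -> Output: (27, 160)

Answer: (27, 160)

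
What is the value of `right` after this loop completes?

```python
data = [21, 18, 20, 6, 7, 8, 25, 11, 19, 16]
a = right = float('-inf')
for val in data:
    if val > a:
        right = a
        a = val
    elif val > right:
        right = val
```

Second largest (with repeats) in [21, 18, 20, 6, 7, 8, 25, 11, 19, 16]
`right` takes the values: -inf → 18 → 20 → 21

Answer: 21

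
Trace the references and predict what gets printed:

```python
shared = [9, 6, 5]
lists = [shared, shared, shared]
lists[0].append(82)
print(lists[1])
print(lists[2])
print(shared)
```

Key concept: list of same reference.
Step by step:
`shared = [9, 6, 5]` → shared = [9, 6, 5]
`lists = [shared, shared, shared]` → lists = [[9, 6, 5], [9, 6, 5], [9, 6, 5]]
`lists[0].append(82)` → shared = [9, 6, 5, 82]; lists = [[9, 6, 5, 82], [9, 6, 5, 82], [9, 6, 5, 82]]
`print(lists[1])` → prints [9, 6, 5, 82]
`print(lists[2])` → prints [9, 6, 5, 82]
`print(shared)` → prints [9, 6, 5, 82]

Answer:
[9, 6, 5, 82]
[9, 6, 5, 82]
[9, 6, 5, 82]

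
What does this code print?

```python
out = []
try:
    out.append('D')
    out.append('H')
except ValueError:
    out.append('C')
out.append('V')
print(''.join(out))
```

Execution trace: 'D' (try body) → 'H' (try body, no exception) → 'V' (after the try/except). Output: DHV

Answer: DHV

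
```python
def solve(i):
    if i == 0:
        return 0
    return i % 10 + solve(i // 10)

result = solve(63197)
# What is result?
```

Sum of digits of 63197: 7 + 9 + 1 + 3 + 6 = 26

Answer: 26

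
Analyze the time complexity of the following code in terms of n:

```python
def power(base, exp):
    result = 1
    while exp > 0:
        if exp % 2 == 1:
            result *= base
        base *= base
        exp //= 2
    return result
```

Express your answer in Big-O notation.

This is Exponentiation by squaring. Time complexity: O(log n).

Answer: O(log n)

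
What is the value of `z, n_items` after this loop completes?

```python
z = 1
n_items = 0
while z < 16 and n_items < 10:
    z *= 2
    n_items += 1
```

Double until >= 16 or 10 iterations
`z, n_items` takes the values: (1, 0) → (2, 0) → (2, 1) → (4, 1) → (4, 2) → (8, 2) → (8, 3) → (16, 3) → (16, 4)

Answer: 16, 4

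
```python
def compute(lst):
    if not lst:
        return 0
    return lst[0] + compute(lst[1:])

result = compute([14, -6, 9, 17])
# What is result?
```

14 + (-6) + 9 + 17 + 0 = 34

Answer: 34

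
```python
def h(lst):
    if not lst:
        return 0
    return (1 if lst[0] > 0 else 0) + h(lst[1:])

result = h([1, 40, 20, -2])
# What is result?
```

Count of positive elements in [1, 40, 20, -2] = 3

Answer: 3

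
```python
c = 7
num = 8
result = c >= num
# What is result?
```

Trace:
`c = 7` → c = 7
`num = 8` → num = 8
`result = c >= num` → result = False
So result = False

Answer: False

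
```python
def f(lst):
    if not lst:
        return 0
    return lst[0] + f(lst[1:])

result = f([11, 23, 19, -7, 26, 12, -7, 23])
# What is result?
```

11 + 23 + 19 + (-7) + 26 + 12 + (-7) + 23 + 0 = 100

Answer: 100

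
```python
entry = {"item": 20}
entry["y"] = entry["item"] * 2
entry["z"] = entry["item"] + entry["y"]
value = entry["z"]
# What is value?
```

Trace:
`entry = {"item": 20}` → entry = {'item': 20}
`entry["y"] = entry["item"] * 2` → entry = {'item': 20, 'y': 40}
`entry["z"] = entry["item"] + entry["y"]` → entry = {'item': 20, 'y': 40, 'z': 60}
`value = entry["z"]` → value = 60
So value = 60

Answer: 60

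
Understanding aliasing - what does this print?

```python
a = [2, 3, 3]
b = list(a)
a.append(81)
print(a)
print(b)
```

Key concept: list() constructor creates copy.
Step by step:
`a = [2, 3, 3]` → a = [2, 3, 3]
`b = list(a)` → b = [2, 3, 3]
`a.append(81)` → a = [2, 3, 3, 81]
`print(a)` → prints [2, 3, 3, 81]
`print(b)` → prints [2, 3, 3]

Answer:
[2, 3, 3, 81]
[2, 3, 3]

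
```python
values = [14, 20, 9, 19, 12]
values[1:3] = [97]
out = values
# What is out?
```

Trace:
`values = [14, 20, 9, 19, 12]` → values = [14, 20, 9, 19, 12]
`values[1:3] = [97]` → values = [14, 97, 19, 12]
`out = values` → out = [14, 97, 19, 12]
So out = [14, 97, 19, 12]

Answer: [14, 97, 19, 12]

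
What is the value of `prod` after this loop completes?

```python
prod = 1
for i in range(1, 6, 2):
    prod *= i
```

Product of 1, 3, 5, ... up to 5
`prod` takes the values: 1 → 3 → 15

Answer: 15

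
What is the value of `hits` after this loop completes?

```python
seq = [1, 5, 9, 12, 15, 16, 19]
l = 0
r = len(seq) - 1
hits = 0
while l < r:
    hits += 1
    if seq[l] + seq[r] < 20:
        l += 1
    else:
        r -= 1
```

Steps to find pair summing to 20
`hits` takes the values: 0 → 1 → 2 → 3 → 4 → 5 → 6

Answer: 6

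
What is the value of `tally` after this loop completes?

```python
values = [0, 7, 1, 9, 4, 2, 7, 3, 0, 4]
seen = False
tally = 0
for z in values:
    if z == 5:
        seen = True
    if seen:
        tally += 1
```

Count elements after first 5 in [0, 7, 1, 9, 4, 2, 7, 3, 0, 4]
`tally` takes the values: 0

Answer: 0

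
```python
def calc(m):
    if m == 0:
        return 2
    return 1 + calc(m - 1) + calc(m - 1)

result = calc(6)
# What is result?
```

calc(m) = 1 + 2·calc(m-1), calc(0)=2. Closed form: (2+1)·2^6 - 1 = 191.

Answer: 191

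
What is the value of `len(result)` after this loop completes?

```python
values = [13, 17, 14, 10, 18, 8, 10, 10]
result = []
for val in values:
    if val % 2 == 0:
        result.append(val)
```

Count even numbers in [13, 17, 14, 10, 18, 8, 10, 10]
`result` takes the values: [] → [14] → [14, 10] → [14, 10, 18] → [14, 10, 18, 8] → [14, 10, 18, 8, 10] → [14, 10, 18, 8, 10, 10]
So `len(result)` = 6

Answer: 6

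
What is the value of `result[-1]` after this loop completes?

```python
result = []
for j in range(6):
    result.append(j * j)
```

Last element of squares 0 to 5
`result` takes the values: [] → [0] → [0, 1] → [0, 1, 4] → [0, 1, 4, 9] → [0, 1, 4, 9, 16] → [0, 1, 4, 9, 16, 25]
So `result[-1]` = 25

Answer: 25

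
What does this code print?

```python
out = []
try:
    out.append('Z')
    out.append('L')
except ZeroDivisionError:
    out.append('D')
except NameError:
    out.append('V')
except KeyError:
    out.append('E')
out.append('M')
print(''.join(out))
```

Execution trace: 'Z' (try body) → 'L' (try body, no exception) → 'M' (after the try/except). Output: ZLM

Answer: ZLM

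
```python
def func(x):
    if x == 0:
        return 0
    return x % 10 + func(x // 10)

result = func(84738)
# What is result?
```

Sum of digits of 84738: 8 + 3 + 7 + 4 + 8 = 30

Answer: 30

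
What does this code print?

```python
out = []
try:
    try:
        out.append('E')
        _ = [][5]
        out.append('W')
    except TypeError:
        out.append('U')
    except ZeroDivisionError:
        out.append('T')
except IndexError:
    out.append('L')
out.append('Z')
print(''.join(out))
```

Execution trace: 'E' (try body) → 'L' (outer except IndexError) → 'Z' (after the try/except). Output: ELZ

Answer: ELZ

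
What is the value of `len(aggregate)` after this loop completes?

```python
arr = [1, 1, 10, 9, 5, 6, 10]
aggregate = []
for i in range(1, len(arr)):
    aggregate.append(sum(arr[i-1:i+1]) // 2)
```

Number of 2-element averages
`aggregate` takes the values: [] → [1] → [1, 5] → [1, 5, 9] → [1, 5, 9, 7] → [1, 5, 9, 7, 5] → [1, 5, 9, 7, 5, 8]
So `len(aggregate)` = 6

Answer: 6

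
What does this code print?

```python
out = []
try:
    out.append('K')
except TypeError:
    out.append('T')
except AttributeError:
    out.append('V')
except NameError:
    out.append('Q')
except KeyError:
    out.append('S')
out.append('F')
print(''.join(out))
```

Execution trace: 'K' (try body, no exception) → 'F' (after the try/except). Output: KF

Answer: KF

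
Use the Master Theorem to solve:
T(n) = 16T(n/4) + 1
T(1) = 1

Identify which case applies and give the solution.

a=16, b=4, f(n)=1. log_4(16) = 2. Since c=0 < 2, Case 1 applies: T(n) = Θ(n^log_b(a)) = O(n^2).

Answer: O(n^2) - Case 1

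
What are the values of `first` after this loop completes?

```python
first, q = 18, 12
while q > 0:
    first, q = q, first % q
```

GCD of 18 and 12
`first` takes the values: 18 → 12 → 6

Answer: 6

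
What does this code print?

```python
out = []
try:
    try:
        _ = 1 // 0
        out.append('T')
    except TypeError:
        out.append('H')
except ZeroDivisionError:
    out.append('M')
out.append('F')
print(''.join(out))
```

Execution trace: 'M' (outer except ZeroDivisionError) → 'F' (after the try/except). Output: MF

Answer: MF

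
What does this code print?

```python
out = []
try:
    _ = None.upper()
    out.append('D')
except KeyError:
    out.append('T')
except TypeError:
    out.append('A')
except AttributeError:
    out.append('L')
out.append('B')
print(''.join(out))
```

Execution trace: 'L' (except AttributeError) → 'B' (after the try/except). Output: LB

Answer: LB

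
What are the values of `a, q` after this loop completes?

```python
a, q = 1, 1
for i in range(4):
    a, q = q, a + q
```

Fibonacci: after 4 iterations
`a, q` takes the values: (1, 1) → (1, 2) → (2, 3) → (3, 5) → (5, 8)

Answer: 5, 8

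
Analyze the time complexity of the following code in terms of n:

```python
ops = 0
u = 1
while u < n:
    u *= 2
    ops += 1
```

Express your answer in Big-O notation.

Each loop level contributes: log n. Multiplying the contributions gives O(log n).

Answer: O(log n)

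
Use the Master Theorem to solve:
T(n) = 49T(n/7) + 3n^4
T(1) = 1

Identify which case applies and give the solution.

a=49, b=7, f(n)=3n^4. log_7(49) = 2. Since c=4 > 2 and the regularity condition holds (49(n/7)^4 = (49/7^4)n^4 with 49/7^4 < 1), Case 3 applies: T(n) = Θ(f(n)) = O(n^4).

Answer: O(n^4) - Case 3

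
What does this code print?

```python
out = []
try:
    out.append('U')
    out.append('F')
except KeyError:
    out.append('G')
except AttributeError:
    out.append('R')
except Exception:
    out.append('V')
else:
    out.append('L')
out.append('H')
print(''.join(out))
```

Execution trace: 'U' (try body) → 'F' (try body, no exception) → 'L' (else) → 'H' (after the try/except). Output: UFLH

Answer: UFLH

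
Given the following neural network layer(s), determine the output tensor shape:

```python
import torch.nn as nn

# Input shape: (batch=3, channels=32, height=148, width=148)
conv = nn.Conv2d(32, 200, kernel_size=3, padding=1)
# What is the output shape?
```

Input: (3, 32, 148, 148) -> Output: (3, 200, 148, 148)

Answer: (3, 200, 148, 148)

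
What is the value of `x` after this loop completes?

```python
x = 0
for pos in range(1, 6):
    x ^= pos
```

XOR of 1 to 5
`x` takes the values: 0 → 1 → 3 → 0 → 4 → 1

Answer: 1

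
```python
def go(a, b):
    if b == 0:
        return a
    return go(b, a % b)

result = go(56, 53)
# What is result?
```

go(56, 53) -> go(53, 3) -> go(3, 2) -> go(2, 1) -> go(1, 0) -> 1

Answer: 1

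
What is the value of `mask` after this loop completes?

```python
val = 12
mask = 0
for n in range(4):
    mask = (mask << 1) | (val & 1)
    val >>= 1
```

Reverse lowest 4 bits of 12
`mask` takes the values: 0 → 1 → 3

Answer: 3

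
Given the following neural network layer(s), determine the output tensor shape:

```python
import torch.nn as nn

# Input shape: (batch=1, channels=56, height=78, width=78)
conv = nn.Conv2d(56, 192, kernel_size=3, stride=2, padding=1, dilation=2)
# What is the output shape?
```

Input: (1, 56, 78, 78) -> Output: (1, 192, 38, 38)

Answer: (1, 192, 38, 38)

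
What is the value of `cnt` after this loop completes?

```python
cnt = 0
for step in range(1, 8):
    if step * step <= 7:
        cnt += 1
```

Count numbers where step² ≤ 7
`cnt` takes the values: 0 → 1 → 2

Answer: 2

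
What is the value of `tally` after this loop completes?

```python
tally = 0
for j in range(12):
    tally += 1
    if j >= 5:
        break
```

Loop breaks when j reaches 5, tally is 6
`tally` takes the values: 0 → 1 → 2 → 3 → 4 → 5 → 6

Answer: 6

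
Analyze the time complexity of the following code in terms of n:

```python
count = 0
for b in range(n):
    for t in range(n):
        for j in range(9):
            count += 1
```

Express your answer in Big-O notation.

Each loop level contributes: n × n × 1. Multiplying the contributions gives O(n^2).

Answer: O(n^2)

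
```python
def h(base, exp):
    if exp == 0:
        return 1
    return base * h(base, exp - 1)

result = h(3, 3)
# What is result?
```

h(3, 3) = 3 * 3 * 3 = 27

Answer: 27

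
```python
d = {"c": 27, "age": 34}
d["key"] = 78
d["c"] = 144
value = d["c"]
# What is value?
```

Trace:
`d = {"c": 27, "age": 34}` → d = {'c': 27, 'age': 34}
`d["key"] = 78` → d = {'c': 27, 'age': 34, 'key': 78}
`d["c"] = 144` → d = {'c': 144, 'age': 34, 'key': 78}
`value = d["c"]` → value = 144
So value = 144

Answer: 144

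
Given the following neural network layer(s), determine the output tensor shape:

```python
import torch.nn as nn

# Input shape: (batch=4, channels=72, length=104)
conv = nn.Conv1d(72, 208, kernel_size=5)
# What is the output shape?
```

Input: (4, 72, 104) -> Output: (4, 208, 100)

Answer: (4, 208, 100)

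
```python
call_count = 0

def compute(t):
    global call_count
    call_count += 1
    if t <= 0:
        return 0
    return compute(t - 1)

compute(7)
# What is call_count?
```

Linear recursion stepping by 1: 8 calls from t=7 down to ≤0.

Answer: 8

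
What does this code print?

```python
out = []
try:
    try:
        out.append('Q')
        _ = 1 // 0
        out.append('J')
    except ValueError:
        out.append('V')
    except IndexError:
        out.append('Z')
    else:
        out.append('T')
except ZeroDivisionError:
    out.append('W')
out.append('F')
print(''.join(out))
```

Execution trace: 'Q' (inner try body) → 'W' (outer except ZeroDivisionError) → 'F' (after the try/except). Output: QWF

Answer: QWF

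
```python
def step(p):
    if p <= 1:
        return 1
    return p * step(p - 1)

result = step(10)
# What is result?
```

step(10) = 10 * 9 * 8 * 7 * 6 * 5 * 4 * 3 * 2 * 1 = 3628800

Answer: 3628800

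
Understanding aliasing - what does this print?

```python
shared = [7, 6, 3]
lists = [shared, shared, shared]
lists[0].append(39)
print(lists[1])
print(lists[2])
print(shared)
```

Key concept: list of same reference.
Step by step:
`shared = [7, 6, 3]` → shared = [7, 6, 3]
`lists = [shared, shared, shared]` → lists = [[7, 6, 3], [7, 6, 3], [7, 6, 3]]
`lists[0].append(39)` → shared = [7, 6, 3, 39]; lists = [[7, 6, 3, 39], [7, 6, 3, 39], [7, 6, 3, 39]]
`print(lists[1])` → prints [7, 6, 3, 39]
`print(lists[2])` → prints [7, 6, 3, 39]
`print(shared)` → prints [7, 6, 3, 39]

Answer:
[7, 6, 3, 39]
[7, 6, 3, 39]
[7, 6, 3, 39]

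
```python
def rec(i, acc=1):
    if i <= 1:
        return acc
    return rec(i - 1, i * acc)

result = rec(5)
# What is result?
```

Accumulator trace (n, acc): (5, 1) -> (4, 5) -> (3, 20) -> (2, 60) -> (1, 120) -> return 120

Answer: 120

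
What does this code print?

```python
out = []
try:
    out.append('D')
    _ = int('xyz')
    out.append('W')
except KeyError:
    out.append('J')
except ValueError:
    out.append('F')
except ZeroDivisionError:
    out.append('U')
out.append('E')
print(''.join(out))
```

Execution trace: 'D' (try body) → 'F' (except ValueError) → 'E' (after the try/except). Output: DFE

Answer: DFE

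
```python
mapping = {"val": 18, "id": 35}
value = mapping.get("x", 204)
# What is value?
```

Trace:
`mapping = {"val": 18, "id": 35}` → mapping = {'val': 18, 'id': 35}
`value = mapping.get("x", 204)` → value = 204
So value = 204

Answer: 204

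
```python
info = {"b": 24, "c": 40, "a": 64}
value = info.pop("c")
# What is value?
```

Trace:
`info = {"b": 24, "c": 40, "a": 64}` → info = {'b': 24, 'c': 40, 'a': 64}
`value = info.pop("c")` → info = {'b': 24, 'a': 64}; value = 40
So value = 40

Answer: 40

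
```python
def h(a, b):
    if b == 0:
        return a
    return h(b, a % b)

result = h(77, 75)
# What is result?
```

h(77, 75) -> h(75, 2) -> h(2, 1) -> h(1, 0) -> 1

Answer: 1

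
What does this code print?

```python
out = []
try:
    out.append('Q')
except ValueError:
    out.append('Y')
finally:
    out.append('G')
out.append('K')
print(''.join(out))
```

Execution trace: 'Q' (try body, no exception) → 'G' (finally) → 'K' (after the try/except). Output: QGK

Answer: QGK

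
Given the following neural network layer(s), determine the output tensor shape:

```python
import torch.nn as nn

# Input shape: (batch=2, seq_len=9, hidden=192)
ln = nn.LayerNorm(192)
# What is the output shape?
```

Input: (2, 9, 192) -> Output: (2, 9, 192)

Answer: (2, 9, 192)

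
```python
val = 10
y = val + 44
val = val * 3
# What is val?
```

Trace:
`val = 10` → val = 10
`y = val + 44` → y = 54
`val = val * 3` → val = 30
So val = 30

Answer: 30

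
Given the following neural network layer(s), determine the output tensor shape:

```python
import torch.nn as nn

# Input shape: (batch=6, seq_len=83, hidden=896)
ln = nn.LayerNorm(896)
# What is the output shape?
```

Input: (6, 83, 896) -> Output: (6, 83, 896)

Answer: (6, 83, 896)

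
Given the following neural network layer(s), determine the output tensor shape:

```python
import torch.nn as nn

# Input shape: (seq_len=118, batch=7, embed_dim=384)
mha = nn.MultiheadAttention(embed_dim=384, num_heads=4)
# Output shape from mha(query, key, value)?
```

Input: (118, 7, 384) -> Output: (118, 7, 384)

Answer: (118, 7, 384)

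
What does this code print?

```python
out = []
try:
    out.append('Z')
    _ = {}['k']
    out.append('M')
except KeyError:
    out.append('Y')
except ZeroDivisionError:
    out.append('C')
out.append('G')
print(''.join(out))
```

Execution trace: 'Z' (try body) → 'Y' (except KeyError) → 'G' (after the try/except). Output: ZYG

Answer: ZYG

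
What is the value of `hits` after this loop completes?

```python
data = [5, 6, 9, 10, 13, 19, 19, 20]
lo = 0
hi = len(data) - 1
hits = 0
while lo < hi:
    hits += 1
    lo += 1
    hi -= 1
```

Iterations until pointers meet (list length 8)
`hits` takes the values: 0 → 1 → 2 → 3 → 4

Answer: 4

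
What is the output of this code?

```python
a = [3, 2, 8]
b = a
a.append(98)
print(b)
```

Key concept: basic list aliasing.
Step by step:
`a = [3, 2, 8]` → a = [3, 2, 8]
`b = a` → b = [3, 2, 8] (same object as a)
`a.append(98)` → a = [3, 2, 8, 98] (same object as b); b = [3, 2, 8, 98] (same object as a)
`print(b)` → prints [3, 2, 8, 98]

Answer: [3, 2, 8, 98]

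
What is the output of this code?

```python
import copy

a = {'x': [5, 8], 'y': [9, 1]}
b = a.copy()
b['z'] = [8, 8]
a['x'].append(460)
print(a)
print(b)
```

Key concept: shallow copy of dict with mutable values.
Step by step:
`a = {'x': [5, 8], 'y': [9, 1]}` → a = {'x': [5, 8], 'y': [9, 1]}
`b = a.copy()` → b = {'x': [5, 8], 'y': [9, 1]}
`b['z'] = [8, 8]` → b = {'x': [5, 8], 'y': [9, 1], 'z': [8, 8]}
`a['x'].append(460)` → a = {'x': [5, 8, 460], 'y': [9, 1]}; b = {'x': [5, 8, 460], 'y': [9, 1], 'z': [8, 8]}
`print(a)` → prints {'x': [5, 8, 460], 'y': [9, 1]}
`print(b)` → prints {'x': [5, 8, 460], 'y': [9, 1], 'z': [8, 8]}

Answer:
{'x': [5, 8, 460], 'y': [9, 1]}
{'x': [5, 8, 460], 'y': [9, 1], 'z': [8, 8]}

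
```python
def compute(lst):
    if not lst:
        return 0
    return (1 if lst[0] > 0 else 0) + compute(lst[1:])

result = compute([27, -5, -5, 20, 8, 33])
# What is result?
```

Count of positive elements in [27, -5, -5, 20, 8, 33] = 4

Answer: 4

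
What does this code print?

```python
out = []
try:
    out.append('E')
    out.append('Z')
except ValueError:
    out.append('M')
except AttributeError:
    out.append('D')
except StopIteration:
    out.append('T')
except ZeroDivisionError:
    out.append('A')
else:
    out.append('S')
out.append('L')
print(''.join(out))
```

Execution trace: 'E' (try body) → 'Z' (try body, no exception) → 'S' (else) → 'L' (after the try/except). Output: EZSL

Answer: EZSL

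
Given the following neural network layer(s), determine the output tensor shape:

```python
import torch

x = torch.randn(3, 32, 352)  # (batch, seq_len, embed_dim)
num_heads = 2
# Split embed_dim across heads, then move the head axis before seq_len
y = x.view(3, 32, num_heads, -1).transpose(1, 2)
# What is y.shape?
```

Input: (3, 32, 352) -> head_dim = 352 // 2 = 176; after view: (3, 32, 2, 176) -> after transpose(1, 2): (3, 2, 32, 176) -> Output: (3, 2, 32, 176)

Answer: (3, 2, 32, 176)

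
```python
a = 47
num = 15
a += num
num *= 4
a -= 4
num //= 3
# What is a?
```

Trace:
`a = 47` → a = 47
`num = 15` → num = 15
`a += num` → a = 62
`num *= 4` → num = 60
`a -= 4` → a = 58
`num //= 3` → num = 20
So a = 58

Answer: 58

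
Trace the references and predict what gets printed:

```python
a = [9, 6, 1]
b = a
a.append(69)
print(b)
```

Key concept: basic list aliasing.
Step by step:
`a = [9, 6, 1]` → a = [9, 6, 1]
`b = a` → b = [9, 6, 1] (same object as a)
`a.append(69)` → a = [9, 6, 1, 69] (same object as b); b = [9, 6, 1, 69] (same object as a)
`print(b)` → prints [9, 6, 1, 69]

Answer: [9, 6, 1, 69]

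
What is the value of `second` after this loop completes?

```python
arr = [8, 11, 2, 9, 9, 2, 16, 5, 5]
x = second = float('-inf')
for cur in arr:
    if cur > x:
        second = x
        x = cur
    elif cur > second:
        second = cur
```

Second largest (with repeats) in [8, 11, 2, 9, 9, 2, 16, 5, 5]
`second` takes the values: -inf → 8 → 9 → 11

Answer: 11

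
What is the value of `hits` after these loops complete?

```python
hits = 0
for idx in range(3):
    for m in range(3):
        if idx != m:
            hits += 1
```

3² - 3 (exclude diagonal)
`hits` takes the values: 0 → 1 → 2 → 3 → 4 → 5 → 6

Answer: 6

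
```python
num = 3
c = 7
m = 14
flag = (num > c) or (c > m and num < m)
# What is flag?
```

Trace:
`num = 3` → num = 3
`c = 7` → c = 7
`m = 14` → m = 14
`flag = (num > c) or (c > m and num < m)` → flag = False
So flag = False

Answer: False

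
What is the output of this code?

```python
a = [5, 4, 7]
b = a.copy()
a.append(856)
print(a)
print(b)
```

Key concept: list.copy() creates independent copy.
Step by step:
`a = [5, 4, 7]` → a = [5, 4, 7]
`b = a.copy()` → b = [5, 4, 7]
`a.append(856)` → a = [5, 4, 7, 856]
`print(a)` → prints [5, 4, 7, 856]
`print(b)` → prints [5, 4, 7]

Answer:
[5, 4, 7, 856]
[5, 4, 7]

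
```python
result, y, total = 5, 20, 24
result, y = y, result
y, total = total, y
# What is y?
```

Trace:
`result, y, total = 5, 20, 24` → result = 5; y = 20; total = 24
`result, y = y, result` → result = 20; y = 5
`y, total = total, y` → y = 24; total = 5
So y = 24

Answer: 24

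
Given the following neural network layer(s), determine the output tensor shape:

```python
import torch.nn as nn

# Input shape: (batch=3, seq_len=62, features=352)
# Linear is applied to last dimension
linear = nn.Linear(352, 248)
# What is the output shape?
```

Input: (3, 62, 352) -> Output: (3, 62, 248)

Answer: (3, 62, 248)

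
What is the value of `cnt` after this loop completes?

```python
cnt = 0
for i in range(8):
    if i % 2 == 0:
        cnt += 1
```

Count numbers divisible by 2 in range(8)
`cnt` takes the values: 0 → 1 → 2 → 3 → 4

Answer: 4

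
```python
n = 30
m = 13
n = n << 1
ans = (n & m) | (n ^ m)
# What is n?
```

Trace:
`n = 30` → n = 30
`m = 13` → m = 13
`n = n << 1` → n = 60
`ans = (n & m) | (n ^ m)` → ans = 61
So n = 60

Answer: 60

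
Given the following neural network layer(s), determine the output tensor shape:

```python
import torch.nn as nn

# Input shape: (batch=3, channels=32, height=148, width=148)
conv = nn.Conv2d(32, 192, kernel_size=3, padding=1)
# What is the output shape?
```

Input: (3, 32, 148, 148) -> Output: (3, 192, 148, 148)

Answer: (3, 192, 148, 148)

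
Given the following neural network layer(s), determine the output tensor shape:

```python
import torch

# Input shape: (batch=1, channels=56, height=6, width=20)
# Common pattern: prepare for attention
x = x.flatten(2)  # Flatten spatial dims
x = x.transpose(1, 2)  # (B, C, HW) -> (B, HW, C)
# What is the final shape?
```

Input: (1, 56, 6, 20) -> after flatten(2): (1, 56, 120) -> Output: (1, 120, 56)

Answer: (1, 120, 56)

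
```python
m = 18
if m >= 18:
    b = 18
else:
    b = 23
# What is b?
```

Trace:
`m = 18` → m = 18
`if m >= 18: ...` → m >= 18 is True → b = 18
So b = 18

Answer: 18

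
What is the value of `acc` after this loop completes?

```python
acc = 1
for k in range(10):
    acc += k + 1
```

Start at 1, add 1 to 10 = 56
`acc` takes the values: 1 → 2 → 4 → 7 → 11 → 16 → 22 → 29 → 37 → 46 → 56

Answer: 56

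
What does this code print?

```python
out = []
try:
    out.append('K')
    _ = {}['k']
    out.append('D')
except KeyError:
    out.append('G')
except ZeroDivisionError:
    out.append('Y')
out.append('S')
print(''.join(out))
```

Execution trace: 'K' (try body) → 'G' (except KeyError) → 'S' (after the try/except). Output: KGS

Answer: KGS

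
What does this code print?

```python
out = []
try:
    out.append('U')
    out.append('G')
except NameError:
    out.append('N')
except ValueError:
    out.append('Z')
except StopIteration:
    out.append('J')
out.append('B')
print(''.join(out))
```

Execution trace: 'U' (try body) → 'G' (try body, no exception) → 'B' (after the try/except). Output: UGB

Answer: UGB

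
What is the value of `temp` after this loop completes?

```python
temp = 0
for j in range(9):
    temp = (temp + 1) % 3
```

Increment mod 3, 9 times = 0
`temp` takes the values: 0 → 1 → 2 → 0 → 1 → 2 → 0 → 1 → 2 → 0

Answer: 0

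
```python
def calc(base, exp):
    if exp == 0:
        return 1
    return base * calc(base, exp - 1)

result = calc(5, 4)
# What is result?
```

calc(5, 4) = 5 * 5 * 5 * 5 = 625

Answer: 625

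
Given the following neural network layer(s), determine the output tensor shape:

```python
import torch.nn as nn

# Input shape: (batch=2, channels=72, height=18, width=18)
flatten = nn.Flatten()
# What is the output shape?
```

Input: (2, 72, 18, 18) -> Output: (2, 23328)

Answer: (2, 23328)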